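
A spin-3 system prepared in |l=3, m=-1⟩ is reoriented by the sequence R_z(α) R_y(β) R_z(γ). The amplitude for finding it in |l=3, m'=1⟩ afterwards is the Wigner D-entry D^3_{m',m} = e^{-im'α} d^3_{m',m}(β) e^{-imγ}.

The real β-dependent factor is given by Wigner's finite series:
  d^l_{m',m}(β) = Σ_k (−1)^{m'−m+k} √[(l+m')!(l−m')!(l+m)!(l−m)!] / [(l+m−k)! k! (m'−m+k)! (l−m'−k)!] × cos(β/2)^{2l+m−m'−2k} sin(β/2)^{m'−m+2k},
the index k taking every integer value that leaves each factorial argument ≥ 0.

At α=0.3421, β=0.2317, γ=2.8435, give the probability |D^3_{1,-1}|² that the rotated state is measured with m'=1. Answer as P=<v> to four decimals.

P=0.0059

D^3_{1,-1}(0.3421,0.2317,2.8435) = e^{-i·1·0.3421}·d^3_{1,-1}(0.2317)·e^{-i·-1·2.8435}. Compute d first:
c=cos(0.2317/2)=0.993297, s=sin(0.2317/2)=0.115591; N=√[24·2·2·24]=48.000000
Admissible k: 0..2 (factorial args all ≥0)
  k=0: (−1)^2·48.0000/(8)·0.9933^4·0.1156^2 = +0.078040
  k=1: (−1)^3·48.0000/(6)·0.9933^2·0.1156^4 = -0.001409
  k=2: (−1)^4·48.0000/(48)·0.9933^0·0.1156^6 = +0.000002
d^3_{1,-1}(0.2317) = +0.078040 -0.001409 +0.000002 = +0.076633
|D^3_{1,-1}|² = |d^3_{1,-1}(β)|² = (+0.076633)² = 0.005873 (the z-rotation phases have unit modulus)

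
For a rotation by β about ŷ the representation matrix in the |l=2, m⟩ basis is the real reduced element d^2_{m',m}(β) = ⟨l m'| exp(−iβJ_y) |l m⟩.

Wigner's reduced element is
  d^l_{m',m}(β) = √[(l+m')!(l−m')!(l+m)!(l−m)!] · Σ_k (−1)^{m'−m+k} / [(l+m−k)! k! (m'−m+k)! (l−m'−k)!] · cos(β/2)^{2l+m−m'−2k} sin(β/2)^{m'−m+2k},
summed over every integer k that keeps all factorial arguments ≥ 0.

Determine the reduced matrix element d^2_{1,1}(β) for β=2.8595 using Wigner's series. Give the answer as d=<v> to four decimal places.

d=-0.0577

d^2_{1,1}(β=2.8595) via Wigner's sum:
With c≡cos(β/2)=0.140579 and s≡sin(β/2)=0.990069, N=[6·1·6·1]^{1/2}=6.000000
k∈{0,1} keeps every argument non-negative
  k=0: (−1)^0·6.0000/(6)·0.1406^4·0.9901^0 = +0.000391
  k=1: (−1)^1·6.0000/(2)·0.1406^2·0.9901^2 = -0.058116
d^2_{1,1}(2.8595) = +0.000391 -0.058116 = -0.057725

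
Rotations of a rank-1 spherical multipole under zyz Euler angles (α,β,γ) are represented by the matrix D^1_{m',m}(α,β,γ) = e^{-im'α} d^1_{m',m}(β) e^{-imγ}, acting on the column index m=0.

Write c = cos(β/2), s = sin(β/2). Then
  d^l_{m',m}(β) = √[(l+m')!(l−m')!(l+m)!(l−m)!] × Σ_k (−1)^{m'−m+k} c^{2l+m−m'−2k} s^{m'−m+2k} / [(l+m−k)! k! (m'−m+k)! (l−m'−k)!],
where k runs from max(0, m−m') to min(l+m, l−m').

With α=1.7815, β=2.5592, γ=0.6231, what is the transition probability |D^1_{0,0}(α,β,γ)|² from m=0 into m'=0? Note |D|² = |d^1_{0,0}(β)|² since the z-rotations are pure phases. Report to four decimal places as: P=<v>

P=0.6975

D^1_{0,0}(1.7815,2.5592,0.6231) = e^{-i·0·1.7815}·d^1_{0,0}(2.5592)·e^{-i·0·0.6231}. Compute d first:
With c≡cos(β/2)=0.287098 and s≡sin(β/2)=0.957901, N=[1·1·1·1]^{1/2}=1.000000
Admissible k: 0..1 (factorial args all ≥0)
  k=0: (−1)^0·1.0000/(1)·0.2871^2·0.9579^0 = +0.082425
  k=1: (−1)^1·1.0000/(1)·0.2871^0·0.9579^2 = -0.917575
d^1_{0,0}(2.5592) = +0.082425 -0.917575 = -0.835149
|D^1_{0,0}|² = |d^1_{0,0}(β)|² = (-0.835149)² = 0.697474 (the z-rotation phases have unit modulus)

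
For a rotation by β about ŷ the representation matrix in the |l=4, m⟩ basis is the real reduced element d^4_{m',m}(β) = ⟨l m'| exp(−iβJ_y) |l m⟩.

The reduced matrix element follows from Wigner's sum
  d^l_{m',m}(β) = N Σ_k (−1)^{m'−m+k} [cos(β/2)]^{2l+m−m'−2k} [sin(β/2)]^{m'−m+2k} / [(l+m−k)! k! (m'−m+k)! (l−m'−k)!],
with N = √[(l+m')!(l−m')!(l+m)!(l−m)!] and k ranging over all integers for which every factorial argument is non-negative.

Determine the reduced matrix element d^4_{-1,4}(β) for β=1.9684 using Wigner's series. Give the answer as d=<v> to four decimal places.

d^4_{-1,4}(β=1.9684) via Wigner's sum:
With c≡cos(β/2)=0.553530 and s≡sin(β/2)=0.832830, N=[6·120·40320·1]^{1/2}=5387.986637
The bounds max(0,m−m')=5 and min(l+m,l−m')=5 give 1 term
  k=5: (−1)^0·5387.9866/(720)·0.5535^3·0.8328^5 = +0.508507
d^4_{-1,4}(1.9684) = +0.508507

d=0.5085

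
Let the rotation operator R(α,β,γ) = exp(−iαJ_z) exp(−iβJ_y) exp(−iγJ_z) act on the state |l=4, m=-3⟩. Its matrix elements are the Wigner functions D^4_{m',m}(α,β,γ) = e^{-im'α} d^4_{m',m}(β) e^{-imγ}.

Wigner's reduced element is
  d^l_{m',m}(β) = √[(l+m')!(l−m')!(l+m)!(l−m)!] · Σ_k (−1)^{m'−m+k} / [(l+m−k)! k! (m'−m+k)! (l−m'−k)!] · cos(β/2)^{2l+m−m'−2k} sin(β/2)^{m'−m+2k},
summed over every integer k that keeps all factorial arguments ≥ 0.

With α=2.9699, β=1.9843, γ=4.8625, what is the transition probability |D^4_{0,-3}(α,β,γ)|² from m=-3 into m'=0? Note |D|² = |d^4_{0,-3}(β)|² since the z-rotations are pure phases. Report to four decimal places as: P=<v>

First d^4_{0,-3}(β=1.9843), then the phase factors e^{-i(0)α} and e^{-i(-3)γ}:
With c≡cos(β/2)=0.546891 and s≡sin(β/2)=0.837204, N=[24·24·1·5040]^{1/2}=1703.830978
k∈{0,1} keeps every argument non-negative
  k=0: (−1)^3·1703.8310/(144)·0.5469^5·0.8372^3 = -0.339674
  k=1: (−1)^4·1703.8310/(144)·0.5469^3·0.8372^5 = +0.796017
d^4_{0,-3}(1.9843) = -0.339674 +0.796017 = +0.456343
|D^4_{0,-3}|² = |d^4_{0,-3}(β)|² = (+0.456343)² = 0.208249 (the z-rotation phases have unit modulus)

P=0.2082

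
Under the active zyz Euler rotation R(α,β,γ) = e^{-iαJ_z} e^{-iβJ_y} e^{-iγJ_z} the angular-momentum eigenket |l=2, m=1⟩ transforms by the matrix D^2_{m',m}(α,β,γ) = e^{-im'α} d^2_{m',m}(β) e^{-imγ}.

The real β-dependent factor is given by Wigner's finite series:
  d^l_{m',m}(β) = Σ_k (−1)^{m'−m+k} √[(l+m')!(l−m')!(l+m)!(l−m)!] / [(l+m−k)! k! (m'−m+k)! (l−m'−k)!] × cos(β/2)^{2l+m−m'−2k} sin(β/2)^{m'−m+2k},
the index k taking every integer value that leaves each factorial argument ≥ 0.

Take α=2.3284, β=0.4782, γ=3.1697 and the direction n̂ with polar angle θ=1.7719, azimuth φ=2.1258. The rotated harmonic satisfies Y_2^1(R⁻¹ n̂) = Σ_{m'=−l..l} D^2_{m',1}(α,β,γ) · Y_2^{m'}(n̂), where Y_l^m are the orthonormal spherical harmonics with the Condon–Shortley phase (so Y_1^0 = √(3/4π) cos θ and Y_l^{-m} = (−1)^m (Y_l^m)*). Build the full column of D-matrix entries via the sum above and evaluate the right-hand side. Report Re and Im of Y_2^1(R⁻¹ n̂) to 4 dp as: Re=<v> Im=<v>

Re=0.1916 Im=-0.0457

Need the full column D^2_{m',1} for m'=−2..2 at α=2.3284, β=0.4782, γ=3.1697.
cos(β/2)=0.971552, sin(β/2)=0.236828
d^2_{-2,1}: single k=3 term ⇒ +0.025811;  D = +0.002158+0.025720i
d^2_{-1,1}: k∈[2..3] ⇒ +0.158825 -0.003146 = +0.155680;  D = +0.103760-0.116061i
d^2_{0,1}: k∈[1..2] ⇒ +0.531994 -0.031611 = +0.500383;  D = -0.500185+0.014063i
d^2_{1,1}: k∈[0..1] ⇒ +0.890971 -0.158825 = +0.732145;  D = +0.517867+0.517543i
d^2_{2,1}: single k=0 term ⇒ -0.434371;  D = -0.011936+0.434207i
Y_2^{m'}(θ=1.7719,φ=2.1258) and Σ D·Y over m':
  (+0.0022+0.0257i)·(-0.1649+0.3322i)  (+0.1038-0.1161i)·(+0.0797+0.1285i)  (-0.5002+0.0141i)·(-0.2776+0.0000i)  (+0.5179+0.5175i)·(-0.0797+0.1285i)  (-0.0119+0.4342i)·(-0.1649-0.3322i)
Y_2^1(R⁻¹ n̂) = +0.191585-0.045666i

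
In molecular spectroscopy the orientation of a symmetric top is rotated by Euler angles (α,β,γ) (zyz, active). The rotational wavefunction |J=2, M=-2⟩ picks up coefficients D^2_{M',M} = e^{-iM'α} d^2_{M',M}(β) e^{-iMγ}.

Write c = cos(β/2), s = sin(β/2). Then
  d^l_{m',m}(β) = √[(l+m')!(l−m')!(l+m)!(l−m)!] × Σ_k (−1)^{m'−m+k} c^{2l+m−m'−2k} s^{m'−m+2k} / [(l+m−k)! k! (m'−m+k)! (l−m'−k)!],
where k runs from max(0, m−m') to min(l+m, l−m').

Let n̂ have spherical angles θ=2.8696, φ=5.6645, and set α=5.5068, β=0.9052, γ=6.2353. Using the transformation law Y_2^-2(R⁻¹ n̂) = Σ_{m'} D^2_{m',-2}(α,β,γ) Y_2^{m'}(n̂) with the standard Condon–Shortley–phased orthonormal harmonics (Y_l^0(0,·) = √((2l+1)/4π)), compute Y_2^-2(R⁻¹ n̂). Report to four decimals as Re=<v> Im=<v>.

Need the full column D^2_{m',-2} for m'=−2..2 at α=5.5068, β=0.9052, γ=6.2353.
cos(β/2)=0.899313, sin(β/2)=0.437305
d^2_{-2,-2}: single k=0 term ⇒ +0.654099;  D = -0.050802-0.652124i
d^2_{-1,-2}: single k=0 term ⇒ -0.636132;  D = -0.409146+0.487098i
d^2_{0,-2}: single k=0 term ⇒ +0.378850;  D = +0.377114-0.036227i
d^2_{1,-2}: single k=0 term ⇒ -0.150416;  D = -0.116901-0.094653i
d^2_{2,-2}: single k=0 term ⇒ +0.036571;  D = +0.004153+0.036335i
Y_2^{m'}(θ=2.8696,φ=5.6645) and Σ D·Y over m':
  (-0.0508-0.6521i)·(+0.0091+0.0263i)  (-0.4091+0.4871i)·(-0.1629-0.1159i)  (+0.3771-0.0362i)·(+0.5625+0.0000i)  (-0.1169-0.0947i)·(+0.1629-0.1159i)  (+0.0042+0.0363i)·(+0.0091-0.0263i)
Y_2^-2(R⁻¹ n̂) = +0.322932-0.061196i

Re=0.3229 Im=-0.0612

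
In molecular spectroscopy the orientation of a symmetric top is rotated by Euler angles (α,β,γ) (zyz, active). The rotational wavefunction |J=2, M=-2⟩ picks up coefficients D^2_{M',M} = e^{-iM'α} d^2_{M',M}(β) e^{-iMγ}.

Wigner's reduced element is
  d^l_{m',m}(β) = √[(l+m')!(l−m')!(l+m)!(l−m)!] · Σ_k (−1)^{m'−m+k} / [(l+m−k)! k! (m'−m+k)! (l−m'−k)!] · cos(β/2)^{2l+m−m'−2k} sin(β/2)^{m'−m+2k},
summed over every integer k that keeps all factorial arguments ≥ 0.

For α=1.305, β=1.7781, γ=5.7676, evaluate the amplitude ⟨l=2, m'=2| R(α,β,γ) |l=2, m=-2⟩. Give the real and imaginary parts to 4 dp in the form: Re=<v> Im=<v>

Re=-0.3191 Im=0.1741

D^2_{2,-2}(1.305,1.7781,5.7676) = e^{-i·2·1.305}·d^2_{2,-2}(1.7781)·e^{-i·-2·5.7676}. Compute d first:
With c≡cos(β/2)=0.630150 and s≡sin(β/2)=0.776473, N=[24·1·1·24]^{1/2}=24.000000
k∈{0} keeps every argument non-negative
  k=0: (−1)^4·24.0000/(24)·0.6301^0·0.7765^4 = +0.363502
d^2_{2,-2}(1.7781) = +0.363502
D = (-0.862001-0.506907i)·(+0.363502)·(+0.513815-0.857901i) = -0.319076+0.174137i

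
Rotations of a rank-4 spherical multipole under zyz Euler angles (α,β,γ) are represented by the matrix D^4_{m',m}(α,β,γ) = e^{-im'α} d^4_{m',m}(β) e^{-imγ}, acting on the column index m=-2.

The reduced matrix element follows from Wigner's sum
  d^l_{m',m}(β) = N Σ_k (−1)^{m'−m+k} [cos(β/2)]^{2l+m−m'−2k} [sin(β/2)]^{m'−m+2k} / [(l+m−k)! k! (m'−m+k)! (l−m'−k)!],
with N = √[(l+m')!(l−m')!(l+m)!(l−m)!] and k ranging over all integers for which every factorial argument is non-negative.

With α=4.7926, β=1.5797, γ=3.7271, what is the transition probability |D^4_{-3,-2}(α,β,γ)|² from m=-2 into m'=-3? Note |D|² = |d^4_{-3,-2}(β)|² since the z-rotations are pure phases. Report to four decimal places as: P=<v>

First d^4_{-3,-2}(β=1.5797), then the phase factors e^{-i(-3)α} and e^{-i(-2)γ}:
With c≡cos(β/2)=0.703952 and s≡sin(β/2)=0.710248, N=[1·5040·2·720]^{1/2}=2693.993318
k: max(0,(-2)−(-3))=1 … min(4+(-2),4−(-3))=2
  k=1: (−1)^0·2693.9933/(720)·0.7040^7·0.7102^1 = +0.227654
  k=2: (−1)^1·2693.9933/(240)·0.7040^5·0.7102^3 = -0.695232
d^4_{-3,-2}(1.5797) = +0.227654 -0.695232 = -0.467578
|D^4_{-3,-2}|² = |d^4_{-3,-2}(β)|² = (-0.467578)² = 0.218629 (the z-rotation phases have unit modulus)

P=0.2186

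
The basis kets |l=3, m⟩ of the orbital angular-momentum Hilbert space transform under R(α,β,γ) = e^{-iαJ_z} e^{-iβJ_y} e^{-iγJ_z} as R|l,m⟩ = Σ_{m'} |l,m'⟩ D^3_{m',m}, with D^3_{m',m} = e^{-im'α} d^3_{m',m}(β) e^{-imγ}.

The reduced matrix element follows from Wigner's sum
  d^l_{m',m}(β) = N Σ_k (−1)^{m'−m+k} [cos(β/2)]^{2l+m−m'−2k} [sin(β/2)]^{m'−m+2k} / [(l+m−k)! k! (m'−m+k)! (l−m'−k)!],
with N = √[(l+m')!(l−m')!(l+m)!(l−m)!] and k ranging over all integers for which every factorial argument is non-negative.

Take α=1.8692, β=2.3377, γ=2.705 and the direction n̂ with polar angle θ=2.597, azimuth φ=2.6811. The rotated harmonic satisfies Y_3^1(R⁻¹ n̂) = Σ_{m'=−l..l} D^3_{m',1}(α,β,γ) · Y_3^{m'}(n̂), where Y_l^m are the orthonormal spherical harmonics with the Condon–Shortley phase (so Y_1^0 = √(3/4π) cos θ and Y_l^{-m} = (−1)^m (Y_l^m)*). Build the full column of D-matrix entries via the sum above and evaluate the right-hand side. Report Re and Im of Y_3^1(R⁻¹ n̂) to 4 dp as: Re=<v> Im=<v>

Re=0.1479 Im=0.4195

Need the full column D^3_{m',1} for m'=−3..3 at α=1.8692, β=2.3377, γ=2.705.
cos(β/2)=0.391210, sin(β/2)=0.920301
d^3_{-3,1}: single k=4 term ⇒ +0.425193;  D = -0.413108+0.100653i
d^3_{-2,1}: k∈[3..4] ⇒ +0.295156 -0.816696 = -0.521541;  D = -0.266977-0.448027i
d^3_{-1,1}: k∈[2..4] ⇒ +0.119029 -0.878275 +0.607548 = -0.151699;  D = -0.101727+0.112535i
d^3_{0,1}: k∈[1..3] ⇒ +0.029213 -0.484990 +0.894646 = +0.438868;  D = -0.397702-0.185577i
d^3_{1,1}: k∈[0..2] ⇒ +0.003585 -0.158705 +0.658707 = +0.503586;  D = -0.069369+0.498785i
d^3_{2,1}: k∈[0..1] ⇒ -0.026667 +0.295156 = +0.268488;  D = +0.265050-0.042832i
d^3_{3,1}: single k=0 term ⇒ +0.076833;  D = -0.034015-0.068893i
Y_3^{m'}(θ=2.597,φ=2.6811) and Σ D·Y over m':
  (-0.4131+0.1007i)·(-0.0109-0.0570i)  (-0.2670-0.4480i)·(-0.1420-0.1868i)  (-0.1017+0.1125i)·(-0.3987-0.1978i)  (-0.3977-0.1856i)·(-0.2100+0.0000i)  (-0.0694+0.4988i)·(+0.3987-0.1978i)  (+0.2650-0.0428i)·(-0.1420+0.1868i)  (-0.0340-0.0689i)·(+0.0109-0.0570i)
Y_3^1(R⁻¹ n̂) = +0.147862+0.419489i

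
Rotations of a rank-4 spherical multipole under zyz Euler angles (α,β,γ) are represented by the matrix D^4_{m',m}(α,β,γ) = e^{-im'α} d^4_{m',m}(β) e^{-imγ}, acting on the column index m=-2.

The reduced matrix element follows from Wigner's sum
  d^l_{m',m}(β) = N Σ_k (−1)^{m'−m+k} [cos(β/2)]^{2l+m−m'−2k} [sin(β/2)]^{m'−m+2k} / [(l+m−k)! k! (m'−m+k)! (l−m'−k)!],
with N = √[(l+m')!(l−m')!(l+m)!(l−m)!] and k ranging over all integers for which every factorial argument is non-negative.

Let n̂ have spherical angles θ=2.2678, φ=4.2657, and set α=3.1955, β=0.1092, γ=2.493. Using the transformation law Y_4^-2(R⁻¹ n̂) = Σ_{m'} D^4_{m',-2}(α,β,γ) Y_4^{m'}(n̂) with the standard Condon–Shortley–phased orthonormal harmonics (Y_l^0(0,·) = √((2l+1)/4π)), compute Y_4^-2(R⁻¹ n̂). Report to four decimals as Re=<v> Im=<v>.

Re=-0.3195 Im=0.0475

Need the full column D^4_{m',-2} for m'=−4..4 at α=3.1955, β=0.1092, γ=2.493.
cos(β/2)=0.998510, sin(β/2)=0.054573
d^4_{-4,-2}: single k=2 term ⇒ +0.015619;  D = +0.007340-0.013787i
d^4_{-3,-2}: k∈[1..2] ⇒ +0.202072 -0.001811 = +0.200262;  D = -0.084453+0.181583i
d^4_{-2,-2}: k∈[0..2] ⇒ +0.988140 -0.035420 +0.000132 = +0.952853;  D = +0.354694-0.884376i
d^4_{-1,-2}: k∈[0..2] ⇒ -0.229129 +0.003422 -0.000007 = -0.225713;  D = +0.072611-0.213715i
d^4_{0,-2}: k∈[0..2] ⇒ +0.028002 -0.000223 +0.000000 = +0.027779;  D = +0.007506-0.026746i
d^4_{1,-2}: k∈[0..2] ⇒ -0.002281 +0.000010 -0.000000 = -0.002271;  D = +0.000495-0.002217i
d^4_{2,-2}: k∈[0..2] ⇒ +0.000132 -0.000000 +0.000000 = +0.000132;  D = +0.000022-0.000130i
d^4_{3,-2}: k∈[0..1] ⇒ -0.000005 +0.000000 = -0.000005;  D = +0.000001-0.000005i
d^4_{4,-2}: single k=0 term ⇒ +0.000000;  D = +0.000000-0.000000i
Y_4^{m'}(θ=2.2678,φ=4.2657) and Σ D·Y over m':
  (+0.0073-0.0138i)·(-0.0328+0.1494i)  (-0.0845+0.1816i)·(-0.3526+0.0828i)  (+0.3547-0.8844i)·(-0.2323-0.2888i)  (+0.0726-0.2137i)·(-0.0116+0.0243i)  (+0.0075-0.0267i)·(-0.3617+0.0000i)  (+0.0005-0.0022i)·(+0.0116+0.0243i)  (+0.0000-0.0001i)·(-0.2323+0.2888i)  (+0.0000-0.0000i)·(+0.3526+0.0828i)  (+0.0000-0.0000i)·(-0.0328-0.1494i)
Y_4^-2(R⁻¹ n̂) = -0.319522+0.047476i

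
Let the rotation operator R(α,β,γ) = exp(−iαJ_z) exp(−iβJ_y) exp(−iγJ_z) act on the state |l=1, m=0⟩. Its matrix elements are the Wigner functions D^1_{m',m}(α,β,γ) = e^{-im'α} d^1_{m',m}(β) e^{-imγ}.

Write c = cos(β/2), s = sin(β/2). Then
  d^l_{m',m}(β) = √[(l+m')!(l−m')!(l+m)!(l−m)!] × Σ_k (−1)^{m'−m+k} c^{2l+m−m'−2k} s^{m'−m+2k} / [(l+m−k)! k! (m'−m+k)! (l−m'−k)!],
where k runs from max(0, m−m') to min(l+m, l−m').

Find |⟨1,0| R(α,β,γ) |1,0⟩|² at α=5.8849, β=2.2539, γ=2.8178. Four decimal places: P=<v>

First d^1_{0,0}(β=2.2539), then the phase factors e^{-i(0)α} and e^{-i(0)γ}:
With c≡cos(β/2)=0.429416 and s≡sin(β/2)=0.903107, N=[1·1·1·1]^{1/2}=1.000000
k: max(0,(0)−(0))=0 … min(1+(0),1−(0))=1
  k=0: (−1)^0·1.0000/(1)·0.4294^2·0.9031^0 = +0.184398
  k=1: (−1)^1·1.0000/(1)·0.4294^0·0.9031^2 = -0.815602
d^1_{0,0}(2.2539) = +0.184398 -0.815602 = -0.631203
|D^1_{0,0}|² = |d^1_{0,0}(β)|² = (-0.631203)² = 0.398418 (the z-rotation phases have unit modulus)

P=0.3984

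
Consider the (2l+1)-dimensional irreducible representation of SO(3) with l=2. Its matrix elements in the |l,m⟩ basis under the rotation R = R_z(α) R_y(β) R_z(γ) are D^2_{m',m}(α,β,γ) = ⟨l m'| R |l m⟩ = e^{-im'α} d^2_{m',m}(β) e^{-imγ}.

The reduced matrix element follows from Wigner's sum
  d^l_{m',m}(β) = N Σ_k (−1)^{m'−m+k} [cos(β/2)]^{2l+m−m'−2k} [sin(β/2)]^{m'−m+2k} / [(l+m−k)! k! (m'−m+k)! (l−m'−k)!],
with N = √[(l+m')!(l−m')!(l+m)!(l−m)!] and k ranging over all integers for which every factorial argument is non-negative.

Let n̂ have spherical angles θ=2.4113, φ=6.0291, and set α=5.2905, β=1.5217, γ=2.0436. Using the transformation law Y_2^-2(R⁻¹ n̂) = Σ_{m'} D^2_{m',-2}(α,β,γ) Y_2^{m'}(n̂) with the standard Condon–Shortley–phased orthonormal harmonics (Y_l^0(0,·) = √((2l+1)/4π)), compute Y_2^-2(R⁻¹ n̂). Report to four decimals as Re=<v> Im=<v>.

Re=-0.3040 Im=0.0343

Need the full column D^2_{m',-2} for m'=−2..2 at α=5.2905, β=1.5217, γ=2.0436.
cos(β/2)=0.724250, sin(β/2)=0.689537
d^2_{-2,-2}: single k=0 term ⇒ +0.275140;  D = -0.139338+0.237249i
d^2_{-1,-2}: single k=0 term ⇒ -0.523906;  D = +0.523326-0.024655i
d^2_{0,-2}: single k=0 term ⇒ +0.610898;  D = -0.357528-0.495348i
d^2_{1,-2}: single k=0 term ⇒ -0.474889;  D = -0.170618+0.443180i
d^2_{2,-2}: single k=0 term ⇒ +0.226064;  D = +0.221068-0.047261i
Y_2^{m'}(θ=2.4113,φ=6.0291) and Σ D·Y over m':
  (-0.1393+0.2372i)·(+0.1502+0.0836i)  (+0.5233-0.0247i)·(-0.3716-0.0965i)  (-0.3575-0.4953i)·(+0.2097+0.0000i)  (-0.1706+0.4432i)·(+0.3716-0.0965i)  (+0.2211-0.0473i)·(+0.1502-0.0836i)
Y_2^-2(R⁻¹ n̂) = -0.303990+0.034309i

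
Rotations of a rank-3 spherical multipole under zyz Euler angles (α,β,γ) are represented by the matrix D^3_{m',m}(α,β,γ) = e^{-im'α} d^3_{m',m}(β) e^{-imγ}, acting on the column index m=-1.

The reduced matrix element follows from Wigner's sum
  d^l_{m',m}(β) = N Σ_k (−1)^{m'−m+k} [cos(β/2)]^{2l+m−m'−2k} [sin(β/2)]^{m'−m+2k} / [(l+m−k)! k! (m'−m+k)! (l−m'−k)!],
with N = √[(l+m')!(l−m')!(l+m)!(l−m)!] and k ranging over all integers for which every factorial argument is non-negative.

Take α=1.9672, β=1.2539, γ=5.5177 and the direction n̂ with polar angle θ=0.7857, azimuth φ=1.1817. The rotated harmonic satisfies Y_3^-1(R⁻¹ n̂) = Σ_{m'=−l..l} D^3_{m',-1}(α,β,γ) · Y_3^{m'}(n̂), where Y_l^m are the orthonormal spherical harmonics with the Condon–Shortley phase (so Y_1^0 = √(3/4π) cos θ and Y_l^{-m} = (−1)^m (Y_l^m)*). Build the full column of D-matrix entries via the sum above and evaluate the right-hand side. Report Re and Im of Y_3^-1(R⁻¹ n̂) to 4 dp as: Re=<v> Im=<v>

Re=-0.0116 Im=0.3292

Need the full column D^3_{m',-1} for m'=−3..3 at α=1.9672, β=1.2539, γ=5.5177.
cos(β/2)=0.809821, sin(β/2)=0.586678
d^3_{-3,-1}: single k=2 term ⇒ +0.573324;  D = +0.235728-0.522621i
d^3_{-2,-1}: k∈[1..2] ⇒ +0.646165 -0.678258 = -0.032093;  D = +0.032081+0.000877i
d^3_{-1,-1}: k∈[0..2] ⇒ +0.282055 -1.184252 +0.466151 = -0.436047;  D = -0.157308-0.406683i
d^3_{0,-1}: k∈[0..2] ⇒ -0.707839 +1.114492 -0.194974 = +0.211679;  D = +0.152630-0.146670i
d^3_{1,-1}: k∈[0..2] ⇒ +0.888189 -0.621535 +0.040775 = +0.307430;  D = -0.282084-0.122236i
d^3_{2,-1}: k∈[0..1] ⇒ -0.678258 +0.177986 = -0.500272;  D = +0.006255-0.500233i
d^3_{3,-1}: single k=0 term ⇒ +0.300899;  D = +0.278997-0.112699i
Y_3^{m'}(θ=0.7857,φ=1.1817) and Σ D·Y over m':
  (+0.2357-0.5226i)·(-0.1358+0.0580i)  (+0.0321+0.0009i)·(-0.2574-0.2537i)  (-0.1573-0.4067i)·(+0.1299-0.3169i)  (+0.1526-0.1467i)·(-0.1323+0.0000i)  (-0.2821-0.1222i)·(-0.1299-0.3169i)  (+0.0063-0.5002i)·(-0.2574+0.2537i)  (+0.2790-0.1127i)·(+0.1358+0.0580i)
Y_3^-1(R⁻¹ n̂) = -0.011631+0.329189i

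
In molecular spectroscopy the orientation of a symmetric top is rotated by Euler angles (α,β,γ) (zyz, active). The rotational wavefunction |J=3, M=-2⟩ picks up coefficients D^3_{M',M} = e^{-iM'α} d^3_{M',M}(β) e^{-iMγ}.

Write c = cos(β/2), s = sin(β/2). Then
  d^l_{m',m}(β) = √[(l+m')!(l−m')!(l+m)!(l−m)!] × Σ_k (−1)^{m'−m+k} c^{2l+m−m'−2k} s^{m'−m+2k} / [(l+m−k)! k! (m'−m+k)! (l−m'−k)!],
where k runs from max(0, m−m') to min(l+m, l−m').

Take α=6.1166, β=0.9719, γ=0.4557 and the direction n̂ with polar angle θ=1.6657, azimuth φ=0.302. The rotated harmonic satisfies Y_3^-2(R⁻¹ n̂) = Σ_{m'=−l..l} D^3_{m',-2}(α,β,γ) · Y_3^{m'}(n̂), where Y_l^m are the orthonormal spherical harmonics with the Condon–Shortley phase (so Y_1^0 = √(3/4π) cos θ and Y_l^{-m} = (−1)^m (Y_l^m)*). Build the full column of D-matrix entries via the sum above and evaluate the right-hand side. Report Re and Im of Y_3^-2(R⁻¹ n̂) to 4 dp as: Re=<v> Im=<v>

Re=0.3427 Im=-0.1486

Need the full column D^3_{m',-2} for m'=−3..3 at α=6.1166, β=0.9719, γ=0.4557.
cos(β/2)=0.884232, sin(β/2)=0.467049
d^3_{-3,-2}: single k=1 term ⇒ +0.618398;  D = +0.566740+0.247431i
d^3_{-2,-2}: k∈[0..1] ⇒ +0.477965 -0.666743 = -0.188778;  D = -0.158088-0.103175i
d^3_{-1,-2}: k∈[0..1] ⇒ -0.798348 +0.445466 = -0.352882;  D = -0.259444-0.239196i
d^3_{0,-2}: k∈[0..1] ⇒ +0.730380 -0.203770 = +0.526610;  D = +0.322622+0.416213i
d^3_{1,-2}: k∈[0..1] ⇒ -0.445466 +0.062141 = -0.383325;  D = -0.181353-0.337712i
d^3_{2,-2}: k∈[0..1] ⇒ +0.186016 -0.010379 = +0.175637;  D = +0.056286+0.166373i
d^3_{3,-2}: single k=0 term ⇒ -0.048134;  D = -0.007652-0.047522i
Y_3^{m'}(θ=1.6657,φ=0.302) and Σ D·Y over m':
  (+0.5667+0.2474i)·(+0.2539-0.3240i)  (-0.1581-0.1032i)·(-0.0790+0.0545i)  (-0.2594-0.2392i)·(-0.2934+0.0914i)  (+0.3226+0.4162i)·(+0.1045+0.0000i)  (-0.1814-0.3377i)·(+0.2934+0.0914i)  (+0.0563+0.1664i)·(-0.0790-0.0545i)  (-0.0077-0.0475i)·(-0.2539-0.3240i)
Y_3^-2(R⁻¹ n̂) = +0.342700-0.148597i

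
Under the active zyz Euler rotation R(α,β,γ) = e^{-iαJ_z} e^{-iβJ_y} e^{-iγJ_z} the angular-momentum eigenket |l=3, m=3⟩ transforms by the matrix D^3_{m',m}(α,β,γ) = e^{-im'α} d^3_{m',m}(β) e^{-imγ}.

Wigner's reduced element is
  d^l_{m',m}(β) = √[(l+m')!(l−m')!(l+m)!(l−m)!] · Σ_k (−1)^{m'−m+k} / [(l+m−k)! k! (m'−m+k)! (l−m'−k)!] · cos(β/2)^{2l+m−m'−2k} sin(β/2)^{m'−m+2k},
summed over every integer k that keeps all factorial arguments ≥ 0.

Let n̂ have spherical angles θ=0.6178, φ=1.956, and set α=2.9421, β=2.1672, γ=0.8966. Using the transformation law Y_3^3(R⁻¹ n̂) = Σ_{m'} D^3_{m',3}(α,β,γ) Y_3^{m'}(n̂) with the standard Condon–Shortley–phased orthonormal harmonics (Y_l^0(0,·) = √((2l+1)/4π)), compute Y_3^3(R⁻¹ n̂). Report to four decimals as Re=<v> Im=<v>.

Re=0.1626 Im=-0.3590

Need the full column D^3_{m',3} for m'=−3..3 at α=2.9421, β=2.1672, γ=0.8966.
cos(β/2)=0.468150, sin(β/2)=0.883649
d^3_{-3,3}: single k=6 term ⇒ +0.476078;  D = +0.470966-0.069584i
d^3_{-2,3}: single k=5 term ⇒ +0.617817;  D = -0.616955-0.032610i
d^3_{-1,3}: single k=4 term ⇒ +0.517529;  D = +0.501145+0.129192i
d^3_{0,3}: single k=3 term ⇒ +0.316599;  D = -0.284834-0.138221i
d^3_{1,3}: single k=2 term ⇒ +0.145260;  D = +0.115526+0.088058i
d^3_{2,3}: single k=1 term ⇒ +0.048672;  D = -0.032094-0.036592i
d^3_{3,3}: single k=0 term ⇒ +0.010527;  D = +0.005236+0.009133i
Y_3^{m'}(θ=0.6178,φ=1.956) and Σ D·Y over m':
  (+0.4710-0.0696i)·(+0.0742+0.0327i)  (-0.6170-0.0326i)·(-0.2006+0.1947i)  (+0.5011+0.1292i)·(-0.1634-0.4029i)  (-0.2848-0.1382i)·(+0.0981+0.0000i)  (+0.1155+0.0881i)·(+0.1634-0.4029i)  (-0.0321-0.0366i)·(-0.2006-0.1947i)  (+0.0052+0.0091i)·(-0.0742+0.0327i)
Y_3^3(R⁻¹ n̂) = +0.162552-0.358962i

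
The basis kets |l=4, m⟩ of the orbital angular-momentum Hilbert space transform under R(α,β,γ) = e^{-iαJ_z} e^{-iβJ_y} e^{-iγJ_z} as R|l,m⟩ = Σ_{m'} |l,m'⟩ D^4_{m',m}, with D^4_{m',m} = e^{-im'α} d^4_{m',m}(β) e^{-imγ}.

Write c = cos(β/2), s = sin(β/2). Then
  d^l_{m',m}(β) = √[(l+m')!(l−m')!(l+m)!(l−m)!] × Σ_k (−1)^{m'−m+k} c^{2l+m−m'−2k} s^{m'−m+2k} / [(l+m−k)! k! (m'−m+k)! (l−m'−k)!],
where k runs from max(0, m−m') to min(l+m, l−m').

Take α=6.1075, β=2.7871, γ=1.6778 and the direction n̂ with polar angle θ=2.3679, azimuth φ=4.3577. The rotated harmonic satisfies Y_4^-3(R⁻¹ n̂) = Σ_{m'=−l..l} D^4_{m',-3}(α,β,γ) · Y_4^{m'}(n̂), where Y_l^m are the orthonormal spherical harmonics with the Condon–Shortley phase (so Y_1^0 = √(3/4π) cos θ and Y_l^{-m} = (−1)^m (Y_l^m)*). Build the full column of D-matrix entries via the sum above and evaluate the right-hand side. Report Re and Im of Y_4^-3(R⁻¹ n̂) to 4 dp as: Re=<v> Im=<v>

Need the full column D^4_{m',-3} for m'=−4..4 at α=6.1075, β=2.7871, γ=1.6778.
cos(β/2)=0.176320, sin(β/2)=0.984333
d^4_{-4,-3}: single k=1 term ⇒ +0.000015;  D = -0.000005-0.000014i
d^4_{-3,-3}: k∈[0..1] ⇒ +0.000001 -0.000204 = -0.000203;  D = +0.000042+0.000199i
d^4_{-2,-3}: k∈[0..1] ⇒ -0.000020 +0.001824 = +0.001805;  D = -0.000055-0.001804i
d^4_{-1,-3}: k∈[0..1] ⇒ +0.000231 -0.012003 = -0.011772;  D = -0.001705+0.011648i
d^4_{0,-3}: k∈[0..1] ⇒ -0.001923 +0.059934 = +0.058011;  D = +0.018304-0.055048i
d^4_{1,-3}: k∈[0..1] ⇒ +0.012003 -0.224452 = -0.212449;  D = -0.101237+0.186777i
d^4_{2,-3}: k∈[0..1] ⇒ -0.056859 +0.590689 = +0.533830;  D = +0.332497-0.417637i
d^4_{3,-3}: k∈[0..1] ⇒ +0.197948 -0.881325 = -0.683377;  D = -0.512535+0.452009i
d^4_{4,-3}: single k=0 term ⇒ -0.446519;  D = -0.381357+0.232264i
Y_4^{m'}(θ=2.3679,φ=4.3577) and Σ D·Y over m':
  (-0.0000-0.0000i)·(+0.0160+0.1043i)  (+0.0000+0.0002i)·(-0.2671+0.1483i)  (-0.0001-0.0018i)·(-0.3200-0.2747i)  (-0.0017+0.0116i)·(+0.0478-0.1290i)  (+0.0183-0.0550i)·(-0.3371+0.0000i)  (-0.1012+0.1868i)·(-0.0478-0.1290i)  (+0.3325-0.4176i)·(-0.3200+0.2747i)  (-0.5125+0.4520i)·(+0.2671+0.1483i)  (-0.3814+0.2323i)·(+0.0160-0.1043i)
Y_4^-3(R⁻¹ n̂) = -0.153793+0.337237i

Re=-0.1538 Im=0.3372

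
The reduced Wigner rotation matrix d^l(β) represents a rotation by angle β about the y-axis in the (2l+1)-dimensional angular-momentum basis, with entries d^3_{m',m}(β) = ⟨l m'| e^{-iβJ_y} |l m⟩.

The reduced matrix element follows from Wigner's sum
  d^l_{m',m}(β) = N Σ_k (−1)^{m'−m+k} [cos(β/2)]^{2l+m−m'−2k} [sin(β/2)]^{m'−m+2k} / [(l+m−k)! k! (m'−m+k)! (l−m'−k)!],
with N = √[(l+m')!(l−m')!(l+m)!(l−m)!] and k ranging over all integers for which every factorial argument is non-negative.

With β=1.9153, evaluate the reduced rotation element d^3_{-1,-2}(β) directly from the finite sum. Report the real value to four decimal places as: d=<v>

d^3_{-1,-2}(β=1.9153) via Wigner's sum:
With c≡cos(β/2)=0.575444 and s≡sin(β/2)=0.817842, N=[2·24·1·120]^{1/2}=75.894664
k∈{0,1} keeps every argument non-negative
  k=0: (−1)^1·75.8947/(24)·0.5754^5·0.8178^1 = -0.163186
  k=1: (−1)^2·75.8947/(12)·0.5754^3·0.8178^3 = +0.659243
d^3_{-1,-2}(1.9153) = -0.163186 +0.659243 = +0.496057

d=0.4961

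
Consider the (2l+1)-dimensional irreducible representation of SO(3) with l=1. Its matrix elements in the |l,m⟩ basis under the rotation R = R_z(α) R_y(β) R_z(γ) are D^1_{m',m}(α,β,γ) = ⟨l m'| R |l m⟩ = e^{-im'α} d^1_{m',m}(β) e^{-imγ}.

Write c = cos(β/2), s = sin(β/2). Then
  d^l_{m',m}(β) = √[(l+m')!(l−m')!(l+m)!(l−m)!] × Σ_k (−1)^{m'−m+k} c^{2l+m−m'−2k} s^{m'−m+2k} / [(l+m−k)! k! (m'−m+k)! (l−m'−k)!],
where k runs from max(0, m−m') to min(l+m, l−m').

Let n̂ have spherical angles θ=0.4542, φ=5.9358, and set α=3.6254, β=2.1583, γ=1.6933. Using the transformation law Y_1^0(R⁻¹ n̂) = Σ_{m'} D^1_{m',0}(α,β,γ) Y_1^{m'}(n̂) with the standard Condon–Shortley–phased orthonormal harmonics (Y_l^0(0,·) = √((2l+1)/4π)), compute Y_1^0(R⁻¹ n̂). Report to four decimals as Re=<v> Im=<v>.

Need the full column D^1_{m',0} for m'=−1..1 at α=3.6254, β=2.1583, γ=1.6933.
cos(β/2)=0.472078, sin(β/2)=0.881557
d^1_{-1,0}: single k=1 term ⇒ +0.588544;  D = -0.520997-0.273763i
d^1_{0,0}: k∈[0..1] ⇒ +0.222858 -0.777142 = -0.554285;  D = -0.554285+0.000000i
d^1_{1,0}: single k=0 term ⇒ -0.588544;  D = +0.520997-0.273763i
Y_1^{m'}(θ=0.4542,φ=5.9358) and Σ D·Y over m':
  (-0.5210-0.2738i)·(+0.1425+0.0516i)  (-0.5543+0.0000i)·(+0.4391+0.0000i)  (+0.5210-0.2738i)·(-0.1425+0.0516i)
Y_1^0(R⁻¹ n̂) = -0.363626+0.000000i

Re=-0.3636 Im=0.0000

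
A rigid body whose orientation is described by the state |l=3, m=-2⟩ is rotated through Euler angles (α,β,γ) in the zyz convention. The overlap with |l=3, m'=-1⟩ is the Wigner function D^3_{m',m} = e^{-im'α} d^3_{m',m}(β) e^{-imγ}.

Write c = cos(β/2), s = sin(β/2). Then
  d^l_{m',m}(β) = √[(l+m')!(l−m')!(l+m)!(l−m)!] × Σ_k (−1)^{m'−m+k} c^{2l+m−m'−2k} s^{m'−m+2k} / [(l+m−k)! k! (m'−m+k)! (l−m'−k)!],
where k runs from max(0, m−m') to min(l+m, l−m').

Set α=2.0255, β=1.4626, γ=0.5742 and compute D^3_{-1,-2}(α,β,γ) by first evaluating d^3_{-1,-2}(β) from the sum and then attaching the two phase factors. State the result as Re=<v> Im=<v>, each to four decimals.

Re=-0.2942 Im=-0.0095

D^3_{-1,-2}(2.0255,1.4626,0.5742) = e^{-i·-1·2.0255}·d^3_{-1,-2}(1.4626)·e^{-i·-2·0.5742}. Compute d first:
c=cos(1.4626/2)=0.744307, s=sin(1.4626/2)=0.667838; N=√[2·24·1·120]=75.894664
k: max(0,(-2)−(-1))=0 … min(3+(-2),3−(-1))=1
  k=0: (−1)^1·75.8947/(24)·0.7443^5·0.6678^1 = -0.482426
  k=1: (−1)^2·75.8947/(12)·0.7443^3·0.6678^3 = +0.776782
d^3_{-1,-2}(1.4626) = -0.482426 +0.776782 = +0.294355
Attach z-rotation phases: D = e^{-i(-1)(2.0255)}·(+0.294355)·e^{-i(-2)(0.5742)} = -0.294202-0.009508i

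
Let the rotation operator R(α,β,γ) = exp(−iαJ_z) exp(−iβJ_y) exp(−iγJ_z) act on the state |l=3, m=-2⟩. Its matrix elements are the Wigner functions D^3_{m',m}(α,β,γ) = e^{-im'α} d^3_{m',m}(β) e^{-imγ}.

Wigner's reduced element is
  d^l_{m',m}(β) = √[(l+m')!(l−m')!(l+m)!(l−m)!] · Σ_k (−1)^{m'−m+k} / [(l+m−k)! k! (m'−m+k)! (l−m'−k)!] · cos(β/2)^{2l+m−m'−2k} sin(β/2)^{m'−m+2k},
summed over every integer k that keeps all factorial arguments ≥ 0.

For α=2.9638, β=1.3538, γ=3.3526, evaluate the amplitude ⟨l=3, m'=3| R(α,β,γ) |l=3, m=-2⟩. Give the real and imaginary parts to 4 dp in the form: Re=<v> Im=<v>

First d^3_{3,-2}(β=1.3538), then the phase factors e^{-i(3)α} and e^{-i(-2)γ}:
c=cos(1.3538/2)=0.779518, s=sin(1.3538/2)=0.626380; N=√[720·1·1·120]=293.938769
Admissible k: 0..0 (factorial args all ≥0)
  k=0: (−1)^5·293.9388/(120)·0.7795^1·0.6264^5 = -0.184115
d^3_{3,-2}(1.3538) = -0.184115
D = (-0.861094-0.508445i)·(-0.184115)·(+0.912266+0.409599i) = +0.106288+0.150338i

Re=0.1063 Im=0.1503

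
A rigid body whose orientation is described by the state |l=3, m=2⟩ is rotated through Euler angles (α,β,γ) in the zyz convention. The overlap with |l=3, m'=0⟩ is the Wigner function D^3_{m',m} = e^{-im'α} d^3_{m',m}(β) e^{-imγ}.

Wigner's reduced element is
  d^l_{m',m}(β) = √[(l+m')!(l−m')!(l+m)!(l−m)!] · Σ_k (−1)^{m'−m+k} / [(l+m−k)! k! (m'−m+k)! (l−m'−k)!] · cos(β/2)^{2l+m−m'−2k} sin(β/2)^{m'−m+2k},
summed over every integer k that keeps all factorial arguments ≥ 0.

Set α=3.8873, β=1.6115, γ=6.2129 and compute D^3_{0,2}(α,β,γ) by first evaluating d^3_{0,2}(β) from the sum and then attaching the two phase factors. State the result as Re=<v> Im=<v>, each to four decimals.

Split into d^3_{0,2}(β=1.6115) × two z-phases.
With c≡cos(β/2)=0.692570 and s≡sin(β/2)=0.721350, N=[6·6·120·1]^{1/2}=65.726707
k: max(0,(2)−(0))=2 … min(3+(2),3−(0))=3
  k=2: (−1)^0·65.7267/(12)·0.6926^4·0.7214^2 = +0.655705
  k=3: (−1)^1·65.7267/(12)·0.6926^2·0.7214^4 = -0.711334
d^3_{0,2}(1.6115) = +0.655705 -0.711334 = -0.055628
Attach z-rotation phases: D = e^{-i(0)(3.8873)}·(-0.055628)·e^{-i(2)(6.2129)} = -0.055079-0.007794i

Re=-0.0551 Im=-0.0078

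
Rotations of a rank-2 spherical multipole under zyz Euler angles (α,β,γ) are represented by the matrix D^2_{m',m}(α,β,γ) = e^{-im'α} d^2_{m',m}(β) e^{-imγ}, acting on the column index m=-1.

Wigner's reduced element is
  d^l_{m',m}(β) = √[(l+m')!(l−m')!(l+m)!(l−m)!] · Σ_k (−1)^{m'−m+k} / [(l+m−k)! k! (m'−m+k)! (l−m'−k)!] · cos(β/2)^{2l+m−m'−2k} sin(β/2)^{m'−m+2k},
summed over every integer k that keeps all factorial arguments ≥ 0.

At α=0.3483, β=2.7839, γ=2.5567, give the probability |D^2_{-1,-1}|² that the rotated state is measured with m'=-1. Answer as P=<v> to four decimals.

First d^2_{-1,-1}(β=2.7839), then the phase factors e^{-i(-1)α} and e^{-i(-1)γ}:
c=cos(2.7839/2)=0.177894, s=sin(2.7839/2)=0.984050; N=√[1·6·1·6]=6.000000
Admissible k: 0..1 (factorial args all ≥0)
  k=0: (−1)^0·6.0000/(6)·0.1779^4·0.9840^0 = +0.001001
  k=1: (−1)^1·6.0000/(2)·0.1779^2·0.9840^2 = -0.091935
d^2_{-1,-1}(2.7839) = +0.001001 -0.091935 = -0.090933
|D^2_{-1,-1}|² = |d^2_{-1,-1}(β)|² = (-0.090933)² = 0.008269 (the z-rotation phases have unit modulus)

P=0.0083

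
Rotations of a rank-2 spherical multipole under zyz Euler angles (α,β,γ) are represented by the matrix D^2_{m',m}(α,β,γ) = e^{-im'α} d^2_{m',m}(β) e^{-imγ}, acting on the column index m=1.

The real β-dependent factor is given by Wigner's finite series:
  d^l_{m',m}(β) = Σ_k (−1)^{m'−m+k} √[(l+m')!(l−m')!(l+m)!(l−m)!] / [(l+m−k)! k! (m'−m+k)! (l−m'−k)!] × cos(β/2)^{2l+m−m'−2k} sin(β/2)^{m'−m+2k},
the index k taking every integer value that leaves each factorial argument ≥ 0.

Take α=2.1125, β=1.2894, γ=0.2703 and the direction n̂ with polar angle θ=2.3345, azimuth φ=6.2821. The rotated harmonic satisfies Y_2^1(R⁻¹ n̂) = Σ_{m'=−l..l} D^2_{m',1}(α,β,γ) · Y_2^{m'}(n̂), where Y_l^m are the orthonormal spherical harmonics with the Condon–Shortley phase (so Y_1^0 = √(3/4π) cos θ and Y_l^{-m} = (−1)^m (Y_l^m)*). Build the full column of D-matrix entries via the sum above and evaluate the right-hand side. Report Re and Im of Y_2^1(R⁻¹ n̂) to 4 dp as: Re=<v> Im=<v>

Need the full column D^2_{m',1} for m'=−2..2 at α=2.1125, β=1.2894, γ=0.2703.
cos(β/2)=0.799280, sin(β/2)=0.600959
d^2_{-2,1}: single k=3 term ⇒ +0.346947;  D = -0.238437-0.252031i
d^2_{-1,1}: k∈[2..3] ⇒ +0.692163 -0.130430 = +0.561733;  D = -0.150592+0.541171i
d^2_{0,1}: k∈[1..2] ⇒ +0.751653 -0.424921 = +0.326731;  D = +0.314868-0.087244i
d^2_{1,1}: k∈[0..1] ⇒ +0.408128 -0.692163 = -0.284036;  D = +0.206115+0.195429i
d^2_{2,1}: single k=0 term ⇒ -0.613722;  D = +0.132188-0.599317i
Y_2^{m'}(θ=2.3345,φ=6.2821) and Σ D·Y over m':
  (-0.2384-0.2520i)·(+0.2015+0.0004i)  (-0.1506+0.5412i)·(-0.3859-0.0004i)  (+0.3149-0.0872i)·(+0.1372+0.0000i)  (+0.2061+0.1954i)·(+0.3859-0.0004i)  (+0.1322-0.5993i)·(+0.2015-0.0004i)
Y_2^1(R⁻¹ n̂) = +0.159595-0.317137i

Re=0.1596 Im=-0.3171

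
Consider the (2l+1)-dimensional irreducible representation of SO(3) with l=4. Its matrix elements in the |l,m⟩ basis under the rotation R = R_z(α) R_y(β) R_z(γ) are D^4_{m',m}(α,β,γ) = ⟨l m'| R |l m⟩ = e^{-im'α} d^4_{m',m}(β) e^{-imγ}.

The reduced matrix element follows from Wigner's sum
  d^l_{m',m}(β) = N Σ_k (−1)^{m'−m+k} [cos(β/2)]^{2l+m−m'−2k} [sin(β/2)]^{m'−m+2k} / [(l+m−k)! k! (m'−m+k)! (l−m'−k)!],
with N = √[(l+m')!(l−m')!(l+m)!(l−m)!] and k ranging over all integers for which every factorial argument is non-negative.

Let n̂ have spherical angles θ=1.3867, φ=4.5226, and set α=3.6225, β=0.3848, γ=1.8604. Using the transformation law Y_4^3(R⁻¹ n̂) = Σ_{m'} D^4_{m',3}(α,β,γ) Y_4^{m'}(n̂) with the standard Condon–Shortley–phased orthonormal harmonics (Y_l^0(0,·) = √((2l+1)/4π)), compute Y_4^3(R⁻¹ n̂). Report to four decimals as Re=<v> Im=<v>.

Need the full column D^4_{m',3} for m'=−4..4 at α=3.6225, β=0.3848, γ=1.8604.
cos(β/2)=0.981548, sin(β/2)=0.191215
d^4_{-4,3}: single k=7 term ⇒ +0.000026;  D = -0.000023+0.000013i
d^4_{-3,3}: k∈[6..7] ⇒ +0.000330 -0.000002 = +0.000328;  D = +0.000178-0.000275i
d^4_{-2,3}: k∈[5..6] ⇒ +0.002714 -0.000034 = +0.002679;  D = -0.000249+0.002668i
d^4_{-1,3}: k∈[4..5] ⇒ +0.016416 -0.000374 = +0.016042;  D = -0.006068-0.014850i
d^4_{0,3}: k∈[3..4] ⇒ +0.075368 -0.002860 = +0.072508;  D = +0.055364+0.046821i
d^4_{1,3}: k∈[2..3] ⇒ +0.259528 -0.016416 = +0.243113;  D = -0.237196-0.053310i
d^4_{2,3}: k∈[1..2] ⇒ +0.628011 -0.071501 = +0.556511;  D = +0.537831-0.142976i
d^4_{3,3}: k∈[0..1] ⇒ +0.861575 -0.228882 = +0.632692;  D = -0.466909+0.426961i
d^4_{4,3}: single k=0 term ⇒ -0.474732;  D = -0.162406+0.446088i
Y_4^{m'}(θ=1.3867,φ=4.5226) and Σ D·Y over m':
  (-0.0000+0.0000i)·(+0.2999+0.2845i)  (+0.0002-0.0003i)·(+0.1174-0.1834i)  (-0.0002+0.0027i)·(+0.2299+0.0917i)  (-0.0061-0.0148i)·(+0.0444-0.2312i)  (+0.0554+0.0468i)·(+0.2152+0.0000i)  (-0.2372-0.0533i)·(-0.0444-0.2312i)  (+0.5378-0.1430i)·(+0.2299-0.0917i)  (-0.4669+0.4270i)·(-0.1174-0.1834i)  (-0.1624+0.4461i)·(+0.2999-0.2845i)
Y_4^3(R⁻¹ n̂) = +0.327904+0.201850i

Re=0.3279 Im=0.2019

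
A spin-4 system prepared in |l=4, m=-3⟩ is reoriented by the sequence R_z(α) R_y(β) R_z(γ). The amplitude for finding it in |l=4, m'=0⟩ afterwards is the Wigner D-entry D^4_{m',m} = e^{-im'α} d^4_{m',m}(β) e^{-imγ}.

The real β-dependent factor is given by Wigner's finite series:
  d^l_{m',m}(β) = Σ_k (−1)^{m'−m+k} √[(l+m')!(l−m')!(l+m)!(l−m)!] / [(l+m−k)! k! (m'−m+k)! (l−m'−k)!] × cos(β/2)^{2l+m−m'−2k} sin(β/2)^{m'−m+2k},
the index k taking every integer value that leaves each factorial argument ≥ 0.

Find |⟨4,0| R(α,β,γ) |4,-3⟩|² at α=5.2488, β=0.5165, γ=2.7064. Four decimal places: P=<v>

D^4_{0,-3}(5.2488,0.5165,2.7064) = e^{-i·0·5.2488}·d^4_{0,-3}(0.5165)·e^{-i·-3·2.7064}. Compute d first:
With c≡cos(β/2)=0.966838 and s≡sin(β/2)=0.255389, N=[24·24·1·5040]^{1/2}=1703.830978
The bounds max(0,m−m')=0 and min(l+m,l−m')=1 give 2 terms
  k=0: (−1)^3·1703.8310/(144)·0.9668^5·0.2554^3 = -0.166510
  k=1: (−1)^4·1703.8310/(144)·0.9668^3·0.2554^5 = +0.011618
d^4_{0,-3}(0.5165) = -0.166510 +0.011618 = -0.154892
|D^4_{0,-3}|² = |d^4_{0,-3}(β)|² = (-0.154892)² = 0.023991 (the z-rotation phases have unit modulus)

P=0.0240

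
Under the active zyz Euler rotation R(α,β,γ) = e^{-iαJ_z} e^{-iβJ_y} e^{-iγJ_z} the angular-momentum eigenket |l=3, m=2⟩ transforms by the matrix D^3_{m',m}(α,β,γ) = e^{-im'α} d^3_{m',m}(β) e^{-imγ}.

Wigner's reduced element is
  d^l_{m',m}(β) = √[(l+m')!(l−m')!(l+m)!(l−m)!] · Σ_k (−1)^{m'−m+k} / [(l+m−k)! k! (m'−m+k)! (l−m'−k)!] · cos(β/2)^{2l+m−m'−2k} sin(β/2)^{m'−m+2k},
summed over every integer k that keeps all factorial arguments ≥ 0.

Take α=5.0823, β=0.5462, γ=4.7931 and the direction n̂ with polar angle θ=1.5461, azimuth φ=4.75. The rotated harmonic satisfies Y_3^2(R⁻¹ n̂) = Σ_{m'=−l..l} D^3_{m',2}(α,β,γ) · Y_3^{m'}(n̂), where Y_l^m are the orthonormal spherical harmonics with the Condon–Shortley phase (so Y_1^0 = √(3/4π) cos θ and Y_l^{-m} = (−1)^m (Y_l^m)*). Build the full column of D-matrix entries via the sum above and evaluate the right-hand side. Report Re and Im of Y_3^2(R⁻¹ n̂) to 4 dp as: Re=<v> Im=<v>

Re=-0.2276 Im=0.3118

Need the full column D^3_{m',2} for m'=−3..3 at α=5.0823, β=0.5462, γ=4.7931.
cos(β/2)=0.962939, sin(β/2)=0.269718
d^3_{-3,2}: single k=5 term ⇒ +0.003367;  D = +0.002735-0.001963i
d^3_{-2,2}: k∈[4..5] ⇒ +0.024536 -0.000385 = +0.024151;  D = +0.020223+0.013203i
d^3_{-1,2}: k∈[3..4] ⇒ +0.110804 -0.004347 = +0.106458;  D = -0.022035+0.104152i
d^3_{0,2}: k∈[2..3] ⇒ +0.342591 -0.026878 = +0.315713;  D = -0.311609+0.050742i
d^3_{1,2}: k∈[1..2] ⇒ +0.706162 -0.110804 = +0.595358;  D = -0.301658-0.513277i
d^3_{2,2}: k∈[0..1] ⇒ +0.797249 -0.312741 = +0.484507;  D = +0.300702-0.379902i
d^3_{3,2}: single k=0 term ⇒ -0.546991;  D = -0.522618-0.161459i
Y_3^{m'}(θ=1.5461,φ=4.75) and Σ D·Y over m':
  (+0.0027-0.0020i)·(-0.0469-0.4142i)  (+0.0202+0.0132i)·(-0.0252+0.0019i)  (-0.0220+0.1042i)·(-0.0121-0.3219i)  (-0.3116+0.0507i)·(-0.0276+0.0000i)  (-0.3017-0.5133i)·(+0.0121-0.3219i)  (+0.3007-0.3799i)·(-0.0252-0.0019i)  (-0.5226-0.1615i)·(+0.0469-0.4142i)
Y_3^2(R⁻¹ n̂) = -0.227627+0.311843i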